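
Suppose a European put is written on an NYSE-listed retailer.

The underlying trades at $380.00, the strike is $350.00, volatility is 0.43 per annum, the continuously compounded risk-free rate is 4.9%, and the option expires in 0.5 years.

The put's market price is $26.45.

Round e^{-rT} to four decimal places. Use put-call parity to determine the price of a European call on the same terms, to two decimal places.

$64.92

exp(−rT) = exp(−0.049·0.5) = 0.9758
Put-call parity: C − P = S − K·e^(−rT) = 380 − 350·0.9758 = 380 − 341.5300 = 38.4700
C = P + (C − P) = 26.45 + (38.4700) = 64.9200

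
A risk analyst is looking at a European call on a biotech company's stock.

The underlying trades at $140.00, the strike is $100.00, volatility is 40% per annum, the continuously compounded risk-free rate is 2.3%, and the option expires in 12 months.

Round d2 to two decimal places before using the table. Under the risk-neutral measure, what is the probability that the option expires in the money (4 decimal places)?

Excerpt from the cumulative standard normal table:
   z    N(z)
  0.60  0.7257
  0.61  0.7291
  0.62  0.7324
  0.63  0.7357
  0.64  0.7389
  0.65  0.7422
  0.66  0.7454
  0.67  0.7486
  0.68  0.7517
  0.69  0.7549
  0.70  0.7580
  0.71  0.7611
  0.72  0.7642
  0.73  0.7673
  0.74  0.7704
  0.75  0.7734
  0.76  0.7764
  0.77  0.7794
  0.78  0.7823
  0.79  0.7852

0.7580

T = 1;  σ√T = 0.4000
d₁ = [ln(140/100) + (0.023 + 0.4²/2)·1] / 0.4000 = [0.3365 + 0.1030] / 0.4000 = 1.0987 → 1.10
d₂ = d₁ − σ√T = 1.0987 − 0.4000 = 0.6987 → 0.70
Risk-neutral Pr[S_T > K] = N(d₂) = N(0.70) = 0.7580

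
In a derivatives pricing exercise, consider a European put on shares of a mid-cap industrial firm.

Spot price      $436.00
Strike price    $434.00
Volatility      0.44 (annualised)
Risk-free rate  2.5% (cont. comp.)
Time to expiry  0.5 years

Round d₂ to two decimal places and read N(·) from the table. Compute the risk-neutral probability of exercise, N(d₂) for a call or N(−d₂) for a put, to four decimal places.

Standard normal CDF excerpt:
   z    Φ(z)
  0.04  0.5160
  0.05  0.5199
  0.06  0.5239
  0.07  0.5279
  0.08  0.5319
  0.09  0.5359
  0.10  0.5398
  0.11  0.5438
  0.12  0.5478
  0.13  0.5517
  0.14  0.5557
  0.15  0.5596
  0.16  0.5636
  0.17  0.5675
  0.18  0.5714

0.5398

T = 0.5;  σ√T = 0.3111
ln(S/K) + (r + σ²/2)T = ln(436/434) + (0.025 + 0.44²/2)·0.5 = 0.0046 + 0.0609 = 0.0655
d₁ = 0.0655 / 0.3111 = 0.2105 ⇒ 0.21
d₂ = d₁ − σ√T = 0.2105 − 0.3111 = -0.1006 ⇒ -0.10
Risk-neutral Pr[S_T < K] = N(−d₂) = N(0.10) = 0.5398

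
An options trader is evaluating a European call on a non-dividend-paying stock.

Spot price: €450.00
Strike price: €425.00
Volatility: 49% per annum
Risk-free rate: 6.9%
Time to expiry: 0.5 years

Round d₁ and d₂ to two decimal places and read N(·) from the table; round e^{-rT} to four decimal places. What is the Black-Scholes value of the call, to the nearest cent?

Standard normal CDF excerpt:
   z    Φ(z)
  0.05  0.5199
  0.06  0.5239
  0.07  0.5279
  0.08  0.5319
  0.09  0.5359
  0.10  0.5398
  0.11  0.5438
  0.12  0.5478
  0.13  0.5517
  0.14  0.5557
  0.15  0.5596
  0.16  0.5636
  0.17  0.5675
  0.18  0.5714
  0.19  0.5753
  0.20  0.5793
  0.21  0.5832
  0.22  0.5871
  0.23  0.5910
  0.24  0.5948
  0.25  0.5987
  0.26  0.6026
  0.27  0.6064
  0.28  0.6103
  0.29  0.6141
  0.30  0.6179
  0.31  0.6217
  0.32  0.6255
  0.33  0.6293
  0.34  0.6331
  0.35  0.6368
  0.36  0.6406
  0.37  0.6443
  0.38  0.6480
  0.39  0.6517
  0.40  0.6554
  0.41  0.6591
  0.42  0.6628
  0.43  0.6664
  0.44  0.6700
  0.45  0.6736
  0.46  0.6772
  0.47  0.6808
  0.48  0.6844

€81.46

σ√T = 0.49·√0.5 = 0.3465
d₁ = [ln(450/425) + (0.069 + 0.49²/2)·0.5] / 0.3465 = [0.0572 + 0.0945] / 0.3465 = 0.4378 → 0.44
d₂ = d₁ − σ√T = 0.4378 − 0.3465 = 0.0913 → 0.09
e^(−rT) = e^(−0.069·0.5) = 0.9661
N(d₁) = N(0.44) = 0.6700;  N(d₂) = N(0.09) = 0.5359
C = 450·0.6700 − 425·0.9661·0.5359 = 301.5000 − 220.0365 = 81.4635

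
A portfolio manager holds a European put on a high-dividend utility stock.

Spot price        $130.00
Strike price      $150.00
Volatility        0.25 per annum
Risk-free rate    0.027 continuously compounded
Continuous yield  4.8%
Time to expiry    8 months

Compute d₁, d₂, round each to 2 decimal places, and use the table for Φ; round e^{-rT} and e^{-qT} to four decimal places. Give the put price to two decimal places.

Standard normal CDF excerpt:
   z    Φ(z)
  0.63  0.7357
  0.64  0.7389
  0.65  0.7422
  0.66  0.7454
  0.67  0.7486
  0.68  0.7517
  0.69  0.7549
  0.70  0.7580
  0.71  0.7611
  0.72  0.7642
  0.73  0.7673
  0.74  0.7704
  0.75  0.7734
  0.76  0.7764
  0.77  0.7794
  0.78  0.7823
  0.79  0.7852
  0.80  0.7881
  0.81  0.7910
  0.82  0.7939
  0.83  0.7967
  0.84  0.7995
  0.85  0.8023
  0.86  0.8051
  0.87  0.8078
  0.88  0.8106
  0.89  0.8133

$24.76

σ√T = 0.25·√0.6667 = 0.2041
ln(S/K) + (r − q + σ²/2)T = ln(130/150) + (0.027 − 0.048 + 0.25²/2)·0.6667 = -0.1431 + 0.0068 = -0.1363
d₁ = -0.1363 / 0.2041 = -0.6676 which rounds to -0.67
d₂ = d₁ − σ√T = -0.6676 − 0.2041 = -0.8717 which rounds to -0.87
e^(−qT) = e^(−0.048·0.6667) = 0.9685;  e^(−rT) = e^(−0.027·0.6667) = 0.9822
N(−d₂) = N(0.87) = 0.8078;  N(−d₁) = N(0.67) = 0.7486
P = 150·0.9822·0.8078 − 130·0.9685·0.7486 = 119.0132 − 94.2525 = 24.7607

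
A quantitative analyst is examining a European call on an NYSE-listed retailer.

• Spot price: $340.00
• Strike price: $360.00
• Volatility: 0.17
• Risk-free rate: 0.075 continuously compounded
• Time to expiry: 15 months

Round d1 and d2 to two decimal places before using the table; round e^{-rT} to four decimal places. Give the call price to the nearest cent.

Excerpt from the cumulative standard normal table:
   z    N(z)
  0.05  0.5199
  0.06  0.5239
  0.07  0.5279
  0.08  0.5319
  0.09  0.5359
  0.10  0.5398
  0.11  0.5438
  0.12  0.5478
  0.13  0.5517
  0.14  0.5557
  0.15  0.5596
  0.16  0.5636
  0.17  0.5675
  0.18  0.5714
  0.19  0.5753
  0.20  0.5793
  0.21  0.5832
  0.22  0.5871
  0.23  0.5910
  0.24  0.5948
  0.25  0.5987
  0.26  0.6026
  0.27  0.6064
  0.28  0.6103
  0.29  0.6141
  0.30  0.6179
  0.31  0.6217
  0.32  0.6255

T = 1.25;  σ√T = 0.1901
d₁ = [ln(340/360) + (0.075 + 0.17²/2)·1.25] / 0.1901 = [-0.0572 + 0.1118] / 0.1901 = 0.2876 ⇒ 0.29
d₂ = d₁ − σ√T = 0.2876 − 0.1901 = 0.0975 ⇒ 0.10
exp(−rT) = exp(−0.075·1.25) = 0.9105
N(d₁) = N(0.29) = 0.6141;  N(d₂) = N(0.10) = 0.5398
C = 340·0.6141 − 360·0.9105·0.5398 = 208.7940 − 176.9356 = 31.8584

$31.86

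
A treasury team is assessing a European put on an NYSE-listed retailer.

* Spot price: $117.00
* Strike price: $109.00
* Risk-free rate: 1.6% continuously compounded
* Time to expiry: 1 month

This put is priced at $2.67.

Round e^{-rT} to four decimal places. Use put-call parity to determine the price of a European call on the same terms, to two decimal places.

$10.81

exp(−rT) = exp(−0.016·0.08333) = 0.9987
Put-call parity: C − P = S − K·e^(−rT) = 117 − 109·0.9987 = 117 − 108.8583 = 8.1417
C = P + (C − P) = 2.67 + (8.1417) = 10.8117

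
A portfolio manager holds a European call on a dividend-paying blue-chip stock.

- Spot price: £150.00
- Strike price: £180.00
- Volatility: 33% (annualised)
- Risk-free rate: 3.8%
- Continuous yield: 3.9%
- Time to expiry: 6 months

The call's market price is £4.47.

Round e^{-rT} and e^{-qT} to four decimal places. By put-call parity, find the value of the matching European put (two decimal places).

exp(−qT) = exp(−0.039·0.5) = 0.9807;  exp(−rT) = exp(−0.038·0.5) = 0.9812
Put-call parity: C − P = S·e^(−qT) − K·e^(−rT) = 150·0.9807 − 180·0.9812 = 147.1050 − 176.6160 = -29.5110
P = C − (C − P) = 4.47 − (-29.5110) = 33.9810

£33.98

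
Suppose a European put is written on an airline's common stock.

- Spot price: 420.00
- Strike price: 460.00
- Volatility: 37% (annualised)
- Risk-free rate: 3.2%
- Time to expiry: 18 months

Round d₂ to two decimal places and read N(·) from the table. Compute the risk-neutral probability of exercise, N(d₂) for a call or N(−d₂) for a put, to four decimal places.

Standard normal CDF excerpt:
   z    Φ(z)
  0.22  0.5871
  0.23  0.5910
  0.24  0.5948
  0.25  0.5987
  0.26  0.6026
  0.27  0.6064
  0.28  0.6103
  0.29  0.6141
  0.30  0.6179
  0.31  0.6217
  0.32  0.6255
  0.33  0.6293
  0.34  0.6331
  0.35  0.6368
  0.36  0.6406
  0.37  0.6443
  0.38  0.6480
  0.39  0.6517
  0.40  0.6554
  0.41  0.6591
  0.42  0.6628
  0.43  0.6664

σ√T = 0.37 × 1.2247 = 0.4532
d₁ = [ln(420/460) + (0.032 + 0.37²/2)·1.5] / 0.4532 = [-0.0910 + 0.1507] / 0.4532 = 0.1317 → 0.13
d₂ = d₁ − σ√T = 0.1317 − 0.4532 = -0.3214 → -0.32
Risk-neutral Pr[S_T < K] = N(−d₂) = N(0.32) = 0.6255

0.6255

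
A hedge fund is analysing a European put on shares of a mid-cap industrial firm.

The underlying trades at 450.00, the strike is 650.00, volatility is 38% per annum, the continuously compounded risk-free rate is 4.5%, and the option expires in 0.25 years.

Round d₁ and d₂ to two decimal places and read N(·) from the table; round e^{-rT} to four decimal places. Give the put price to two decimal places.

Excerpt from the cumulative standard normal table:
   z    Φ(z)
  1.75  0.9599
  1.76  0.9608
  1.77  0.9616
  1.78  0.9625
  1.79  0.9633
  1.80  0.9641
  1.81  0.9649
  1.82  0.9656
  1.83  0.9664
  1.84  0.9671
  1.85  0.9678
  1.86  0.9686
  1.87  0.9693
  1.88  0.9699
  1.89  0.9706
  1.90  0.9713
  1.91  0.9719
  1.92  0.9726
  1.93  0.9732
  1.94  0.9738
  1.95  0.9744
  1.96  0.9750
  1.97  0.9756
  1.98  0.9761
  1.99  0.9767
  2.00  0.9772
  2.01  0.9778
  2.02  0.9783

193.91

T = 0.25;  σ√T = 0.1900
d₁ = [ln(450/650) + (0.045 + 0.38²/2)·0.25] / 0.1900 = [-0.3677 + 0.0293] / 0.1900 = -1.7812 ⇒ -1.78
d₂ = d₁ − σ√T = -1.7812 − 0.1900 = -1.9712 ⇒ -1.97
exp(−rT) = exp(−0.045·0.25) = 0.9888
N(−d₂) = N(1.97) = 0.9756;  N(−d₁) = N(1.78) = 0.9625
P = 650·0.9888·0.9756 − 450·0.9625 = 627.0376 − 433.1250 = 193.9126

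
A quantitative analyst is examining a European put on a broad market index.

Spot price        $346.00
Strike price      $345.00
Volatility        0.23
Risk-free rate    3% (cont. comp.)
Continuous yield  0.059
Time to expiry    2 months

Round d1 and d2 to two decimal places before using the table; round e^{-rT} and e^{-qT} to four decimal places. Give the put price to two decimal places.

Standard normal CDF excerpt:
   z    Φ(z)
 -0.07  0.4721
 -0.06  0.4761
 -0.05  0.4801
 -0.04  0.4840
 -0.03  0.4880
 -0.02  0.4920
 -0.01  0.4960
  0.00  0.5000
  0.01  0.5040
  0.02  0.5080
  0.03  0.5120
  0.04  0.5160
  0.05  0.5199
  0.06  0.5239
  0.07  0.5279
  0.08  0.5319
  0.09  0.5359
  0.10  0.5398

$14.02

σ√T = 0.23·√0.1667 = 0.0939
d₁ = [ln(346/345) + (0.03 − 0.059 + 0.23²/2)·0.1667] / 0.0939 = [0.0029 − 0.0004] / 0.0939 = 0.0263 which rounds to 0.03
d₂ = d₁ − σ√T = 0.0263 − 0.0939 = -0.0676 which rounds to -0.07
e^(−qT) = e^(−0.059·0.1667) = 0.9902;  e^(−rT) = e^(−0.03·0.1667) = 0.9950
P = 345·0.9950·N(0.07) − 346·0.9902·N(-0.03) = 345·0.9950·0.5279 − 346·0.9902·0.4880 = 181.2149 − 167.1933 = 14.0216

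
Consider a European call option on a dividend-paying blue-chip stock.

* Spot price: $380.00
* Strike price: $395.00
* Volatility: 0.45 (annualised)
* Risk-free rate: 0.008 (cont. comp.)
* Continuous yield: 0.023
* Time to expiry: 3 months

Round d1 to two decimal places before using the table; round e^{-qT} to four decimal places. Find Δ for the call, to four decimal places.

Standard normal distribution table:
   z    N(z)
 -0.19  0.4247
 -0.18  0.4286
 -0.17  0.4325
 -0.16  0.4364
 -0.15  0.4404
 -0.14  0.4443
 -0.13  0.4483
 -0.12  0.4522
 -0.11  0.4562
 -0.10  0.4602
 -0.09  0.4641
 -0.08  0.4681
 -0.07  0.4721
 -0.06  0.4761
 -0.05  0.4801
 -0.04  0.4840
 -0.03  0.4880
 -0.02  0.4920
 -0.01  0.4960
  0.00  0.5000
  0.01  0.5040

σ√T = 0.45 × 0.5000 = 0.2250
ln(S/K) + (r − q + σ²/2)T = ln(380/395) + (0.008 − 0.023 + 0.45²/2)·0.25 = -0.0387 + 0.0216 = -0.0172
d₁ = -0.0172 / 0.2250 = -0.0762 which rounds to -0.08
N(d₁) = N(-0.08) = 0.4681
Δ_call = e^(−qT)·N(d₁) = 0.9943·0.4681 = 0.4654

0.4654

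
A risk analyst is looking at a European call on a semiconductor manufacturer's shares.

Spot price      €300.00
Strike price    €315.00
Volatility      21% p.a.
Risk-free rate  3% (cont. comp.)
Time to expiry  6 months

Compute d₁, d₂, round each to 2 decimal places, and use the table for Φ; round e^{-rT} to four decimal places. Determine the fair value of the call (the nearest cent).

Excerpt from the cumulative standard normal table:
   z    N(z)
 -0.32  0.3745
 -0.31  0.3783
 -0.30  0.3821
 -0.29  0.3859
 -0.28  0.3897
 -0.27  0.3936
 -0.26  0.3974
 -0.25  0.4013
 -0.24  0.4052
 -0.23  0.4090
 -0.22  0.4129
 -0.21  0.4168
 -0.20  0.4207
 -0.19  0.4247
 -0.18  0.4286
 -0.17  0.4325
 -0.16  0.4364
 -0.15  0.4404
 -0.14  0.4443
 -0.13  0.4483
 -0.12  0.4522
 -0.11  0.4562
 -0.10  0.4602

€13.55

σ√T = 0.21 × 0.7071 = 0.1485
d₁ = [ln(300/315) + (0.03 + 0.21²/2)·0.5] / 0.1485 = [-0.0488 + 0.0260] / 0.1485 = -0.1533 which rounds to -0.15
d₂ = d₁ − σ√T = -0.1533 − 0.1485 = -0.3018 which rounds to -0.30
exp(−rT) = exp(−0.03·0.5) = 0.9851
N(d₁) = N(-0.15) = 0.4404;  N(d₂) = N(-0.30) = 0.3821
C = 300·0.4404 − 315·0.9851·0.3821 = 132.1200 − 118.5681 = 13.5519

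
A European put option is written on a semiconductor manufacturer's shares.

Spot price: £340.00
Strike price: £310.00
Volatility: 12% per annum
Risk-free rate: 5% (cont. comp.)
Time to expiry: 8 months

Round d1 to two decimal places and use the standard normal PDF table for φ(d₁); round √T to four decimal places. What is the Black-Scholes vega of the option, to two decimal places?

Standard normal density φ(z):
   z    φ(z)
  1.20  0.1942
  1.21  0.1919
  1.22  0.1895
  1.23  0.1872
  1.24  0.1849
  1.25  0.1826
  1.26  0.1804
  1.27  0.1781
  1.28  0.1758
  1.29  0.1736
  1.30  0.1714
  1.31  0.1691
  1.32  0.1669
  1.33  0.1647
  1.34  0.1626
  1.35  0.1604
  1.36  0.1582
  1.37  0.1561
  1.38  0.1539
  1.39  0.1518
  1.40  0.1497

45.72

σ√T = 0.12 × 0.8165 = 0.0980
d₁ = [ln(340/310) + (0.05 + 0.12²/2)·0.6667] / 0.0980 = [0.0924 + 0.0381] / 0.0980 = 1.3320 ⇒ 1.33
√T = √0.6667 = 0.8165
φ(d₁) = φ(1.33) = 0.1647
vega = S·φ(d₁)·√T = 340·0.1647·0.8165 = 45.7224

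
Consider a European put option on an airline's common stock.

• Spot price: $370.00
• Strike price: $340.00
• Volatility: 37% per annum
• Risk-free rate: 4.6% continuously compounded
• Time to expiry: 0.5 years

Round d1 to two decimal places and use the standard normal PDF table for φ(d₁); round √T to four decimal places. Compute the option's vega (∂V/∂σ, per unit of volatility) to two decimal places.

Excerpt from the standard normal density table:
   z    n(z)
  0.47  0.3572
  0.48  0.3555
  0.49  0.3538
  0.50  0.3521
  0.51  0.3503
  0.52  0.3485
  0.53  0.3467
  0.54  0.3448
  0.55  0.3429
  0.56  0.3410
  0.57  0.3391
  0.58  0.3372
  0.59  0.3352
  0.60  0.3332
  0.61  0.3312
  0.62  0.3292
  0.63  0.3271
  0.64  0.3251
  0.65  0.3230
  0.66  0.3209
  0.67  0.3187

90.21

σ√T = 0.37 × 0.7071 = 0.2616
d₁ = [ln(370/340) + (0.046 + 0.37²/2)·0.5] / 0.2616 = [0.0846 + 0.0572] / 0.2616 = 0.5419 → 0.54
√T = √0.5 = 0.7071
φ(d₁) = φ(0.54) = 0.3448
vega = S·φ(d₁)·√T = 370·0.3448·0.7071 = 90.2090
(Vega is the same for a European call and put with the same parameters.)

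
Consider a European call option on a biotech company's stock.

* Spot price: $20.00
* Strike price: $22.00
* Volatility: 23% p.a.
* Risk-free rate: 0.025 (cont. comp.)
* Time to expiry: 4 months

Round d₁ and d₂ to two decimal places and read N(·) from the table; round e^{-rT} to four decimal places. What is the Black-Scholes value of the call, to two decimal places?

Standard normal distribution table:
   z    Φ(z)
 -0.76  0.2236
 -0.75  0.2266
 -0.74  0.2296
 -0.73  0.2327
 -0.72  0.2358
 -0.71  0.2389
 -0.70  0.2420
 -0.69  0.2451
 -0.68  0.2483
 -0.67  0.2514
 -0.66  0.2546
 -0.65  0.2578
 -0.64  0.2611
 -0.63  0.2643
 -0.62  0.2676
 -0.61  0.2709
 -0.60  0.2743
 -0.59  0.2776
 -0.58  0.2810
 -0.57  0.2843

T = 0.3333;  σ√T = 0.1328
d₁ = [ln(20/22) + (0.025 + 0.23²/2)·0.3333] / 0.1328 = [-0.0953 + 0.0171] / 0.1328 = -0.5886 ≈ -0.59
d₂ = d₁ − σ√T = -0.5886 − 0.1328 = -0.7214 ≈ -0.72
e^(−rT) = e^(−0.025·0.3333) = 0.9917
N(d₁) = N(-0.59) = 0.2776;  N(d₂) = N(-0.72) = 0.2358
C = 20·0.2776 − 22·0.9917·0.2358 = 5.5520 − 5.1445 = 0.4075

$0.41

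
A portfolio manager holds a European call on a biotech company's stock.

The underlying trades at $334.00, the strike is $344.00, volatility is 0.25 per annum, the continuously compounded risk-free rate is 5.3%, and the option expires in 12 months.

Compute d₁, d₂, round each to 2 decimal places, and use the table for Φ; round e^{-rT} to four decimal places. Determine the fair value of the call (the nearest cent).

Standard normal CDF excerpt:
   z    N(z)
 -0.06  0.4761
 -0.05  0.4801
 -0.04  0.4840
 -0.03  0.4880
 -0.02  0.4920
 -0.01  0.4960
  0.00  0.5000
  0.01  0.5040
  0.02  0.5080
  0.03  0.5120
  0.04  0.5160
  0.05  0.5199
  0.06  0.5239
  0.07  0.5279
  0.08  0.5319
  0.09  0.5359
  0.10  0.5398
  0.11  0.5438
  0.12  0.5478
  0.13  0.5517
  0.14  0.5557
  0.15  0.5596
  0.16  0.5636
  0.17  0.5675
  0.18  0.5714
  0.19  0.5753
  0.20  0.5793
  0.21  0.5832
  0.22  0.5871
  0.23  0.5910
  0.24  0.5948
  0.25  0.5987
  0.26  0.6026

σ√T = 0.25·√1 = 0.2500
ln(S/K) + (r + σ²/2)T = ln(334/344) + (0.053 + 0.25²/2)·1 = -0.0295 + 0.0842 = 0.0547
d₁ = 0.0547 / 0.2500 = 0.2190 which rounds to 0.22
d₂ = d₁ − σ√T = 0.2190 − 0.2500 = -0.0310 which rounds to -0.03
e^(−rT) = e^(−0.053·1) = 0.9484
C = 334·N(0.22) − 344·0.9484·N(-0.03) = 334·0.5871 − 344·0.9484·0.4880 = 196.0914 − 159.2098 = 36.8816

$36.88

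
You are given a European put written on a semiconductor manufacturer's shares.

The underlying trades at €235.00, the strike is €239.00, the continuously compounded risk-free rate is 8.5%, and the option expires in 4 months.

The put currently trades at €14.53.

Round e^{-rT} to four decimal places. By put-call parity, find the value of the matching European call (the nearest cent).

€17.20

e^(−rT) = e^(−0.085·0.3333) = 0.9721
Put-call parity: C − P = S − K·e^(−rT) = 235 − 239·0.9721 = 235 − 232.3319 = 2.6681
C = P + (C − P) = 14.53 + (2.6681) = 17.1981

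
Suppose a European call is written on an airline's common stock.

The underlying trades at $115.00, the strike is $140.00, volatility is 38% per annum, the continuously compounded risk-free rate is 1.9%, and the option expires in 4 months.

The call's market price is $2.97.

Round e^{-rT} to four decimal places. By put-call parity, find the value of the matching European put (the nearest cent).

exp(−rT) = exp(−0.019·0.3333) = 0.9937
Put-call parity: C − P = S − K·e^(−rT) = 115 − 140·0.9937 = 115 − 139.1180 = -24.1180
P = C − (C − P) = 2.97 − (-24.1180) = 27.0880

$27.09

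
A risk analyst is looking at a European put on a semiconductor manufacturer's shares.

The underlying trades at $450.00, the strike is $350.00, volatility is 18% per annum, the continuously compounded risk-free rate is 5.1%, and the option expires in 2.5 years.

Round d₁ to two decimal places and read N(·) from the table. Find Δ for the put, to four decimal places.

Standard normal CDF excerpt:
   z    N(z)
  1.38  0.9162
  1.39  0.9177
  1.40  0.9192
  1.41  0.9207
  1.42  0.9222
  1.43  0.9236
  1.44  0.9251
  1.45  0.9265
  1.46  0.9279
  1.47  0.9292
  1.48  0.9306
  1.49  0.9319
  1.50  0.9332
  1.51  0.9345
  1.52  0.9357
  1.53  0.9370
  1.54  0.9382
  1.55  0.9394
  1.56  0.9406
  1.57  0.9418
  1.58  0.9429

σ√T = 0.18 × 1.5811 = 0.2846
d₁ = [ln(450/350) + (0.051 + 0.18²/2)·2.5] / 0.2846 = [0.2513 + 0.1680] / 0.2846 = 1.4733 ≈ 1.47
N(d₁) = N(1.47) = 0.9292
Δ_put = N(d₁) − 1 = 0.9292 − 1 = -0.0708

-0.0708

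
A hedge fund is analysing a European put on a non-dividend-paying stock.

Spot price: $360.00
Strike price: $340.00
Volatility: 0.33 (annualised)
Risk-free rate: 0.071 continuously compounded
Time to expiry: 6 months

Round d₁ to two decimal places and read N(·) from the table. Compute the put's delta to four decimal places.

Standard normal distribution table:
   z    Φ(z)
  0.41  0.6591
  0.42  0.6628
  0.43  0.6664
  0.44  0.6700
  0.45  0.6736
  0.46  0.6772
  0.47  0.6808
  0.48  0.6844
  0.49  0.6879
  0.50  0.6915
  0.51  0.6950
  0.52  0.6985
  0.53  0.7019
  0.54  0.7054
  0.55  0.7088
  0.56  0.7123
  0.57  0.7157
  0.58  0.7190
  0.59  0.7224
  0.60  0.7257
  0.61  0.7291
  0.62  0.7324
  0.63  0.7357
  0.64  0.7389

σ√T = 0.33 × 0.7071 = 0.2333
ln(S/K) + (r + σ²/2)T = ln(360/340) + (0.071 + 0.33²/2)·0.5 = 0.0572 + 0.0627 = 0.1199
d₁ = 0.1199 / 0.2333 = 0.5138 → 0.51
N(d₁) = N(0.51) = 0.6950
Δ_put = N(d₁) − 1 = 0.6950 − 1 = -0.3050

-0.3050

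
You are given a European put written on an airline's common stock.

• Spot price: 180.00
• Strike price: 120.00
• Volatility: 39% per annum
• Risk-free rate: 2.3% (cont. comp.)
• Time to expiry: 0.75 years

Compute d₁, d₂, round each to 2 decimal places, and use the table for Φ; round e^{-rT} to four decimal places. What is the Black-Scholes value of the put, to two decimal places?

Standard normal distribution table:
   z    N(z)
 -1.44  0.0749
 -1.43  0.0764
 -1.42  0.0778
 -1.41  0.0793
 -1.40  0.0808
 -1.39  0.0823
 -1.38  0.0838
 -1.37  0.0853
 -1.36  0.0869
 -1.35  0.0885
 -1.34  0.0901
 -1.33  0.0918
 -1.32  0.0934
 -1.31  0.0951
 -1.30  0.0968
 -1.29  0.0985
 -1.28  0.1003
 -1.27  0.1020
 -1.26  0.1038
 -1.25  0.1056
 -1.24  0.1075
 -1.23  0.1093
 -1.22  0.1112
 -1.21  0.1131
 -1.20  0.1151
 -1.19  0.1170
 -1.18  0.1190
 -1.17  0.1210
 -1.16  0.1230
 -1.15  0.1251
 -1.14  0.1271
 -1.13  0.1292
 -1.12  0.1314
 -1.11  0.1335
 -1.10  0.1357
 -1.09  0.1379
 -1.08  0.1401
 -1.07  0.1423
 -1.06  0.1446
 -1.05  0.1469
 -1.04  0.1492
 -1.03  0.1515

2.52

σ√T = 0.39 × 0.8660 = 0.3377
d₁ = [ln(180/120) + (0.023 + ½·0.39²)·0.75] / (σ√T) = (0.4055 + 0.0743) / 0.3377 = 1.4204 ≈ 1.42
d₂ = 1.4204 − 0.3377 = 1.0827 ≈ 1.08
exp(−rT) = exp(−0.023·0.75) = 0.9829
N(−d₂) = N(-1.08) = 0.1401;  N(−d₁) = N(-1.42) = 0.0778
P = 120·0.9829·0.1401 − 180·0.0778 = 16.5245 − 14.0040 = 2.5205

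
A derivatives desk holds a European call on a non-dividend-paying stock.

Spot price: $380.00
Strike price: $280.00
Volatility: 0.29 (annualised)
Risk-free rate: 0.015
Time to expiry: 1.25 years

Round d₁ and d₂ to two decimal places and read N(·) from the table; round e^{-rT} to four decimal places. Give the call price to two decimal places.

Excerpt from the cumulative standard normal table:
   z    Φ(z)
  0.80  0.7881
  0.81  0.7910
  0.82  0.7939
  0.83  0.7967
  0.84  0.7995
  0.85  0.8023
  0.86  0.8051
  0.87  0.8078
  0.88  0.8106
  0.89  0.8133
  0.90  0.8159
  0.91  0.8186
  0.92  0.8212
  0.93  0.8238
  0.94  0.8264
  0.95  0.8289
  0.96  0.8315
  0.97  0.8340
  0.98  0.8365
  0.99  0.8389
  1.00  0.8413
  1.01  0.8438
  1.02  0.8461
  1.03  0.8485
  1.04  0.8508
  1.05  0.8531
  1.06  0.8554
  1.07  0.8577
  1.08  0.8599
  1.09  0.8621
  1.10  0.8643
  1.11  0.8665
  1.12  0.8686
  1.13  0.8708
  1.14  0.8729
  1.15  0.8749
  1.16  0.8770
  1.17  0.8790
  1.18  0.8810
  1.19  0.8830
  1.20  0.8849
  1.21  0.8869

σ√T = 0.29 × 1.1180 = 0.3242
d₁ = [ln(380/280) + (0.015 + 0.29²/2)·1.25] / 0.3242 = [0.3054 + 0.0713] / 0.3242 = 1.1618 ⇒ 1.16
d₂ = d₁ − σ√T = 1.1618 − 0.3242 = 0.8376 ⇒ 0.84
e^(−rT) = e^(−0.015·1.25) = 0.9814
N(d₁) = N(1.16) = 0.8770;  N(d₂) = N(0.84) = 0.7995
C = 380·0.8770 − 280·0.9814·0.7995 = 333.2600 − 219.6962 = 113.5638

$113.56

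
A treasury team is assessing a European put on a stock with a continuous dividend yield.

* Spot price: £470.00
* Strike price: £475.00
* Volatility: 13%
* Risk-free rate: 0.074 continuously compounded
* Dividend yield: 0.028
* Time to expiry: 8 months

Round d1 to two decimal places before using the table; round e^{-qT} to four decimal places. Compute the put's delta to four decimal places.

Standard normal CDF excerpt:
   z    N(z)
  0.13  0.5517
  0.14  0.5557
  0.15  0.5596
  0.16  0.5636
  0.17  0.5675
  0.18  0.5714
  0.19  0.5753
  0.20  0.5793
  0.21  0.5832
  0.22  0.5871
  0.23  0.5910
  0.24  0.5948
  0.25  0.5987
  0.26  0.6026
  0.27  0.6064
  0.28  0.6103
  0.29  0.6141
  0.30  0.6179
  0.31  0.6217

-0.3977

σ√T = 0.13 × 0.8165 = 0.1061
ln(S/K) + (r − q + σ²/2)T = ln(470/475) + (0.074 − 0.028 + 0.13²/2)·0.6667 = -0.0106 + 0.0363 = 0.0257
d₁ = 0.0257 / 0.1061 = 0.2423 → 0.24
N(d₁) = N(0.24) = 0.5948
Δ_put = e^(−qT)·(N(d₁) − 1) = 0.9815·(0.5948 − 1) = -0.3977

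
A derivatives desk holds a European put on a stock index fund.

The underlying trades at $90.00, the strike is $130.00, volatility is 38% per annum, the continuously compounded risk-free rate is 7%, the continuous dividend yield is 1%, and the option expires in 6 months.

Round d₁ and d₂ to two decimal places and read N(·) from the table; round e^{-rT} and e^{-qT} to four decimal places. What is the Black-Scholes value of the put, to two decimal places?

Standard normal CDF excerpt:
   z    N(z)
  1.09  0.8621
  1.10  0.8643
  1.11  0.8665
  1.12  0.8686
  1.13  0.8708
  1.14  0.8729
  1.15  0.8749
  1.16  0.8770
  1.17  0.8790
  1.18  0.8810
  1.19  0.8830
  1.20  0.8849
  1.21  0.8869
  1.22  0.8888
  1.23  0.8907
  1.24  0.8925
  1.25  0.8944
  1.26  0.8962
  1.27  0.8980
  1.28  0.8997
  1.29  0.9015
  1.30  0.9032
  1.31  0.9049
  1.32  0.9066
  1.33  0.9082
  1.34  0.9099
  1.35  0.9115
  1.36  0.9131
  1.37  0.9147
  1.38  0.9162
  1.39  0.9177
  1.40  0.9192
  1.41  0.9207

$37.41

T = 0.5;  σ√T = 0.2687
d₁ = [ln(90/130) + (0.07 − 0.01 + 0.38²/2)·0.5] / 0.2687 = [-0.3677 + 0.0661] / 0.2687 = -1.1225 → -1.12
d₂ = d₁ − σ√T = -1.1225 − 0.2687 = -1.3912 → -1.39
exp(−qT) = exp(−0.01·0.5) = 0.9950;  exp(−rT) = exp(−0.07·0.5) = 0.9656
N(−d₂) = N(1.39) = 0.9177;  N(−d₁) = N(1.12) = 0.8686
P = 130·0.9656·0.9177 − 90·0.9950·0.8686 = 115.1970 − 77.7831 = 37.4139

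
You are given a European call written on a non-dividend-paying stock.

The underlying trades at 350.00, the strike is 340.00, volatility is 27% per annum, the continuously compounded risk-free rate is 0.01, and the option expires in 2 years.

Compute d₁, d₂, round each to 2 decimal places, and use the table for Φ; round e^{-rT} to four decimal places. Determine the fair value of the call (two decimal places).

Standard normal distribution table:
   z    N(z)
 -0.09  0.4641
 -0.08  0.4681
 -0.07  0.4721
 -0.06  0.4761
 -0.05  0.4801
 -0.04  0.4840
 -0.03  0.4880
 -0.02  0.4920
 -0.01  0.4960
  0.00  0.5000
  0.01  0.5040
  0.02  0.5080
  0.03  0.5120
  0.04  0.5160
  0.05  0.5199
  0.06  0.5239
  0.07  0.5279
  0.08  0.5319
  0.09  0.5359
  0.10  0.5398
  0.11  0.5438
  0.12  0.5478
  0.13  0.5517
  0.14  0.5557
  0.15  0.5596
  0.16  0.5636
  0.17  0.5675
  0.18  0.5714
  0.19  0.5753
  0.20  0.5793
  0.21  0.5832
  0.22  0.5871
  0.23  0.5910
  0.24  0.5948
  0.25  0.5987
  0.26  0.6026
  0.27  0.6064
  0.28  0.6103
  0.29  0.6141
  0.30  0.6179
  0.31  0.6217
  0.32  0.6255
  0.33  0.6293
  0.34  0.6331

σ√T = 0.27·√2 = 0.3818
d₁ = [ln(350/340) + (0.01 + 0.27²/2)·2] / 0.3818 = [0.0290 + 0.0929] / 0.3818 = 0.3192 which rounds to 0.32
d₂ = d₁ − σ√T = 0.3192 − 0.3818 = -0.0626 which rounds to -0.06
exp(−rT) = exp(−0.01·2) = 0.9802
C = 350·N(0.32) − 340·0.9802·N(-0.06) = 350·0.6255 − 340·0.9802·0.4761 = 218.9250 − 158.6689 = 60.2561

60.26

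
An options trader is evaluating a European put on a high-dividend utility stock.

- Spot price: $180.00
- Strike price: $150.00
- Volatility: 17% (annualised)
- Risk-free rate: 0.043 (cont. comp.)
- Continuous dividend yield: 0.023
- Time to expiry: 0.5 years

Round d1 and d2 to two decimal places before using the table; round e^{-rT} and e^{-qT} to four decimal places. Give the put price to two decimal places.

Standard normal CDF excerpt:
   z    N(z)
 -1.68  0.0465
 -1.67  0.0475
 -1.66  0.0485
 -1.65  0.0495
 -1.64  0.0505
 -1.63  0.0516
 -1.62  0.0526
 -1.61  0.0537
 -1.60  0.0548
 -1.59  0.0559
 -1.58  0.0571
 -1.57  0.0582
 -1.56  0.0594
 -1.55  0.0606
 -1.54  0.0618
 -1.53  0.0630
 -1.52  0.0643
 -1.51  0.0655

$0.44

σ√T = 0.17 × 0.7071 = 0.1202
ln(S/K) + (r − q + σ²/2)T = ln(180/150) + (0.043 − 0.023 + 0.17²/2)·0.5 = 0.1823 + 0.0172 = 0.1995
d₁ = 0.1995 / 0.1202 = 1.6600 which rounds to 1.66
d₂ = d₁ − σ√T = 1.6600 − 0.1202 = 1.5398 which rounds to 1.54
exp(−qT) = exp(−0.023·0.5) = 0.9886;  exp(−rT) = exp(−0.043·0.5) = 0.9787
P = 150·0.9787·N(-1.54) − 180·0.9886·N(-1.66) = 150·0.9787·0.0618 − 180·0.9886·0.0485 = 9.0725 − 8.6305 = 0.4421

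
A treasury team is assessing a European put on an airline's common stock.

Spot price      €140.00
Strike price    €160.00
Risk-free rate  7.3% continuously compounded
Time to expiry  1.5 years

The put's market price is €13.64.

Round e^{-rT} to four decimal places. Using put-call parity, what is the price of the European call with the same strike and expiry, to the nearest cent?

€10.23

e^(−rT) = e^(−0.073·1.5) = 0.8963
Put-call parity: C − P = S − K·e^(−rT) = 140 − 160·0.8963 = 140 − 143.4080 = -3.4080
C = P + (C − P) = 13.64 + (-3.4080) = 10.2320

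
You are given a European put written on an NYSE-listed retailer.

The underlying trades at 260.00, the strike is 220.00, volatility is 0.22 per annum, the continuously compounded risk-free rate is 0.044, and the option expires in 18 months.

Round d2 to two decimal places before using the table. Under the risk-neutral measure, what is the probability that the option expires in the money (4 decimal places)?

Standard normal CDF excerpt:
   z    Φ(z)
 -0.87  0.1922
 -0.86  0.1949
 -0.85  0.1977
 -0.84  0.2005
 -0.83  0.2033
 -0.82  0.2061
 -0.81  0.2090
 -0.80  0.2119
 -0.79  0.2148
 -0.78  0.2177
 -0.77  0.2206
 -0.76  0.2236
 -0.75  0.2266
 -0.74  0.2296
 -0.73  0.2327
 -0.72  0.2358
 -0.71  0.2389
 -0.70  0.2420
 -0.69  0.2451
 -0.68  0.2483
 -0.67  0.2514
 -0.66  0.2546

σ√T = 0.22·√1.5 = 0.2694
d₁ = [ln(260/220) + (0.044 + 0.22²/2)·1.5] / 0.2694 = [0.1671 + 0.1023] / 0.2694 = 0.9997 → 1.00
d₂ = d₁ − σ√T = 0.9997 − 0.2694 = 0.7302 → 0.73
Pr(exercise) under Q = N(−d₂) = N(-0.73) = 0.2327

0.2327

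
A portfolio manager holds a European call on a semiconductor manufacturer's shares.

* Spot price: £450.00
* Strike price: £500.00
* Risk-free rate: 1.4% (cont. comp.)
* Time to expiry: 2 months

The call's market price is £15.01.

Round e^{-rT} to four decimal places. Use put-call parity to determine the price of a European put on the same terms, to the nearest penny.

£63.86

e^(−rT) = e^(−0.014·0.1667) = 0.9977
Put-call parity: C − P = S − K·e^(−rT) = 450 − 500·0.9977 = 450 − 498.8500 = -48.8500
P = C − (C − P) = 15.01 − (-48.8500) = 63.8600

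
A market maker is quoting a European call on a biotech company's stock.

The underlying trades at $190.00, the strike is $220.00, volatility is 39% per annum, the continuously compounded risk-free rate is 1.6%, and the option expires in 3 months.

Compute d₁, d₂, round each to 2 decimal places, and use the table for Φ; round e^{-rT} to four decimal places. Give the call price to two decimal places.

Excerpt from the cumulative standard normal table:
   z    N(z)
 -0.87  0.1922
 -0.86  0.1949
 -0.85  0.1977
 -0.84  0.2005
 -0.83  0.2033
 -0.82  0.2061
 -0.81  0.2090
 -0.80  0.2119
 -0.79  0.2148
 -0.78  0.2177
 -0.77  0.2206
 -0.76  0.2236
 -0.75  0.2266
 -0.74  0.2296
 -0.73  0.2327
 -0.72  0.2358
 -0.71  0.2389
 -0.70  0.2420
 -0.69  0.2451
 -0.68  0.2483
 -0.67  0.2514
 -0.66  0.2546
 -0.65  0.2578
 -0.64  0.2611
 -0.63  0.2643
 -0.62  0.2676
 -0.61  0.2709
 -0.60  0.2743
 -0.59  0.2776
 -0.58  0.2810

σ√T = 0.39 × 0.5000 = 0.1950
d₁ = [ln(190/220) + (0.016 + ½·0.39²)·0.25] / (σ√T) = (-0.1466 + 0.0230) / 0.1950 = -0.6338 ⇒ -0.63
d₂ = -0.6338 − 0.1950 = -0.8288 ⇒ -0.83
exp(−rT) = exp(−0.016·0.25) = 0.9960
N(d₁) = N(-0.63) = 0.2643;  N(d₂) = N(-0.83) = 0.2033
C = 190·0.2643 − 220·0.9960·0.2033 = 50.2170 − 44.5471 = 5.6699

$5.67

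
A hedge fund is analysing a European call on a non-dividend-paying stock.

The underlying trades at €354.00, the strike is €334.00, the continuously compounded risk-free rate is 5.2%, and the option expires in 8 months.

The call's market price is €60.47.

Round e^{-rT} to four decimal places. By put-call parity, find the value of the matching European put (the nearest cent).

€29.08

e^(−rT) = e^(−0.052·0.6667) = 0.9659
Put-call parity: C − P = S − K·e^(−rT) = 354 − 334·0.9659 = 354 − 322.6106 = 31.3894
P = C − (C − P) = 60.47 − (31.3894) = 29.0806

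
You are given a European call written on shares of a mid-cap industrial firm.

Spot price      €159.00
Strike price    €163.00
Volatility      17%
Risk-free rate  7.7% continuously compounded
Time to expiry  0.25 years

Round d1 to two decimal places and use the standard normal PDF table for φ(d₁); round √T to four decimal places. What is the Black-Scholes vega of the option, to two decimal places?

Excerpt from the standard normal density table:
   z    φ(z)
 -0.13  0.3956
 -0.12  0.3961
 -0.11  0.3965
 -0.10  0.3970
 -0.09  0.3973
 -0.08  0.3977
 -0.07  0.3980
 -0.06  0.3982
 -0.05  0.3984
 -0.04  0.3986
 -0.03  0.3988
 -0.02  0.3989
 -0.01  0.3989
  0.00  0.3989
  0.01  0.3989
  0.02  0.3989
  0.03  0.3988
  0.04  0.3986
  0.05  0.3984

31.71

T = 0.25;  σ√T = 0.0850
d₁ = [ln(159/163) + (0.077 + ½·0.17²)·0.25] / (σ√T) = (-0.0248 + 0.0229) / 0.0850 = -0.0233 ≈ -0.02
√T = √0.25 = 0.5000
φ(d₁) = φ(-0.02) = 0.3989
vega = S·φ(d₁)·√T = 159·0.3989·0.5000 = 31.7125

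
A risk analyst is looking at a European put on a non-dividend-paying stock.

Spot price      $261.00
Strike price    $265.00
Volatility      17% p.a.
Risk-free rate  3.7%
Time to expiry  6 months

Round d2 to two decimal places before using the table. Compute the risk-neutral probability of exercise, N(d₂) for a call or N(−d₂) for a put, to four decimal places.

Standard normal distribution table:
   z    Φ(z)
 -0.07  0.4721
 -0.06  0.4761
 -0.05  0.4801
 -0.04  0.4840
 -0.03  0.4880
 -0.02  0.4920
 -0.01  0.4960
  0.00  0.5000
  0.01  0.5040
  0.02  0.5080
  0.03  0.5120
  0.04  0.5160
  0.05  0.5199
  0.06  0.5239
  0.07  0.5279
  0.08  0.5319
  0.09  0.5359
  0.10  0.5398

0.5120

σ√T = 0.17 × 0.7071 = 0.1202
d₁ = [ln(261/265) + (0.037 + 0.17²/2)·0.5] / 0.1202 = [-0.0152 + 0.0257] / 0.1202 = 0.0875 ≈ 0.09
d₂ = d₁ − σ√T = 0.0875 − 0.1202 = -0.0327 ≈ -0.03
Risk-neutral Pr[S_T < K] = N(−d₂) = N(0.03) = 0.5120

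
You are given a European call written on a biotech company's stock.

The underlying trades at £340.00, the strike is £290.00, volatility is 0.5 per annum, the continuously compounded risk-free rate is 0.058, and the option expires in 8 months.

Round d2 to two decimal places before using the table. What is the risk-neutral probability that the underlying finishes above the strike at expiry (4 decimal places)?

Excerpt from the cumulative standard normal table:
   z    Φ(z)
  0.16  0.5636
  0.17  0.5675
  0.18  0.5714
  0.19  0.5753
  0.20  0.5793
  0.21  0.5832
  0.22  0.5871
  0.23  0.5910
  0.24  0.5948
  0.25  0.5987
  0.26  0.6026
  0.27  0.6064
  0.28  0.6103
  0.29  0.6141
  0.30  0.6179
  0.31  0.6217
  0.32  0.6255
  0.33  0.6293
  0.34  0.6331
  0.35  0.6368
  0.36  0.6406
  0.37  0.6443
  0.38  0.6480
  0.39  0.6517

T = 0.6667;  σ√T = 0.4082
d₁ = [ln(340/290) + (0.058 + 0.5²/2)·0.6667] / 0.4082 = [0.1591 + 0.1220] / 0.4082 = 0.6885 → 0.69
d₂ = d₁ − σ√T = 0.6885 − 0.4082 = 0.2802 → 0.28
Risk-neutral Pr[S_T > K] = N(d₂) = N(0.28) = 0.6103

0.6103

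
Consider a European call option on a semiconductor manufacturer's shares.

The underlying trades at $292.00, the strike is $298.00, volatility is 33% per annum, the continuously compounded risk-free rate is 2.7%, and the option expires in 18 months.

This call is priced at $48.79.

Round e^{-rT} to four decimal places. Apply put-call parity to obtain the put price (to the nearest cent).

$42.96

exp(−rT) = exp(−0.027·1.5) = 0.9603
Put-call parity: C − P = S − K·e^(−rT) = 292 − 298·0.9603 = 292 − 286.1694 = 5.8306
P = C − (C − P) = 48.79 − (5.8306) = 42.9594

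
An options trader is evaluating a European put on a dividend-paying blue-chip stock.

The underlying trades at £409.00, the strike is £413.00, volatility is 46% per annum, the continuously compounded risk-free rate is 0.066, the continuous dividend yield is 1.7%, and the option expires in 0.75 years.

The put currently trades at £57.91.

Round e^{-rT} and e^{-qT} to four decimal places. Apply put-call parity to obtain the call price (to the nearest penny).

£68.66

exp(−qT) = exp(−0.017·0.75) = 0.9873;  exp(−rT) = exp(−0.066·0.75) = 0.9517
Put-call parity: C − P = S·e^(−qT) − K·e^(−rT) = 409·0.9873 − 413·0.9517 = 403.8057 − 393.0521 = 10.7536
C = P + (C − P) = 57.91 + (10.7536) = 68.6636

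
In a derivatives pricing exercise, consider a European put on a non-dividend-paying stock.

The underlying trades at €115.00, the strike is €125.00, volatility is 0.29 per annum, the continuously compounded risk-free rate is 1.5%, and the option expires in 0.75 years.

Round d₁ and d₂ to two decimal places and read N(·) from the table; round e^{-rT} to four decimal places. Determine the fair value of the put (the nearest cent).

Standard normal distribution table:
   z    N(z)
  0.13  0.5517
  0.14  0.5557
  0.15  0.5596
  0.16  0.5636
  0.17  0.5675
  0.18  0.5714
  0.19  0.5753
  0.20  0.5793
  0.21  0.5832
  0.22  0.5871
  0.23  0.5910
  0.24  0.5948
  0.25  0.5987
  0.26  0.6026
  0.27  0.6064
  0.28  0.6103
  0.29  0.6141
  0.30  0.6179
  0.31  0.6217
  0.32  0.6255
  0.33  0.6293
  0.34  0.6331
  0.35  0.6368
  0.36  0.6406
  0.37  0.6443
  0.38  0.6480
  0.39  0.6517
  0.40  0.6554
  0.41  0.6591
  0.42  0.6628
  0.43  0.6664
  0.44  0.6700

€16.65

σ√T = 0.29 × 0.8660 = 0.2511
d₁ = [ln(115/125) + (0.015 + ½·0.29²)·0.75] / (σ√T) = (-0.0834 + 0.0428) / 0.2511 = -0.1616 which rounds to -0.16
d₂ = -0.1616 − 0.2511 = -0.4128 which rounds to -0.41
exp(−rT) = exp(−0.015·0.75) = 0.9888
N(−d₂) = N(0.41) = 0.6591;  N(−d₁) = N(0.16) = 0.5636
P = 125·0.9888·0.6591 − 115·0.5636 = 81.4648 − 64.8140 = 16.6508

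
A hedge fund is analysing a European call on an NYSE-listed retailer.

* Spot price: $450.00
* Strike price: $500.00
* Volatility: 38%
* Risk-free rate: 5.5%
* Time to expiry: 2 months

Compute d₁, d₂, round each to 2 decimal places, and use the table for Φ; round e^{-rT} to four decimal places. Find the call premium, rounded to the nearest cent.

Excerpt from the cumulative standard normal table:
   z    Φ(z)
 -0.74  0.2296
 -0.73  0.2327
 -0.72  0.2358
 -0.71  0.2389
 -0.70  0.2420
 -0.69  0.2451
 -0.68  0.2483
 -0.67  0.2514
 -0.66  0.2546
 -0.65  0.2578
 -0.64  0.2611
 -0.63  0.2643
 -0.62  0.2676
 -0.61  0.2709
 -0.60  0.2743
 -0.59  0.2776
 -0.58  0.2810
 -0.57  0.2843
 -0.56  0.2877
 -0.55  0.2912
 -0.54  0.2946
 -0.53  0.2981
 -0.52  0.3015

$12.67

σ√T = 0.38·√0.1667 = 0.1551
ln(S/K) + (r + σ²/2)T = ln(450/500) + (0.055 + 0.38²/2)·0.1667 = -0.1054 + 0.0212 = -0.0842
d₁ = -0.0842 / 0.1551 = -0.5425 ≈ -0.54
d₂ = d₁ − σ√T = -0.5425 − 0.1551 = -0.6976 ≈ -0.70
exp(−rT) = exp(−0.055·0.1667) = 0.9909
N(d₁) = N(-0.54) = 0.2946;  N(d₂) = N(-0.70) = 0.2420
C = 450·0.2946 − 500·0.9909·0.2420 = 132.5700 − 119.8989 = 12.6711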